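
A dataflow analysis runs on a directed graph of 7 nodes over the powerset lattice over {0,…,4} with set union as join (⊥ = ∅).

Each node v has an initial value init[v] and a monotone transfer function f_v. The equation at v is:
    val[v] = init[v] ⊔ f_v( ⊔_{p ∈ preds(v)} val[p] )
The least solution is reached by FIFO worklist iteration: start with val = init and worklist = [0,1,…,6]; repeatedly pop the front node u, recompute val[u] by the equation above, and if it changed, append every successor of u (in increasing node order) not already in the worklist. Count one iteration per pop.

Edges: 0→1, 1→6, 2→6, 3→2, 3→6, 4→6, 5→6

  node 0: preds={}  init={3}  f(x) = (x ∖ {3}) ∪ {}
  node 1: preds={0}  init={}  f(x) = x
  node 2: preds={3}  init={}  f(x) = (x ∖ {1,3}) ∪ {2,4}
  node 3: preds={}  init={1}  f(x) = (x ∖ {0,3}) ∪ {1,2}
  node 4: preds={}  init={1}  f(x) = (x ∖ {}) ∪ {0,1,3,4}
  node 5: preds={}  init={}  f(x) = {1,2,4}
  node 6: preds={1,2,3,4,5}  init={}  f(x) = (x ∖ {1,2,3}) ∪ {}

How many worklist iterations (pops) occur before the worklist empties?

Iteration log — 8 steps:
  step 1. node 0  ⊔preds={}  new={3}  stable
  step 2. node 1  ⊔preds={3}  new={3}  old={}  +wl: 
  step 3. node 2  ⊔preds={1}  new={2,4}  old={}  +wl: 
  step 4. node 3  ⊔preds={}  new={1,2}  old={1}  +wl: 2
  step 5. node 4  ⊔preds={}  new={0,1,3,4}  old={1}  +wl: 
  step 6. node 5  ⊔preds={}  new={1,2,4}  old={}  +wl: 
  step 7. node 6  ⊔preds={0,1,2,3,4}  new={0,4}  old={}  +wl: 
  step 8. node 2  ⊔preds={1,2}  new={2,4}  stable

Least fixpoint reached:
  node 0: {3}
  node 1: {3}
  node 2: {2,4}
  node 3: {1,2}
  node 4: {0,1,3,4}
  node 5: {1,2,4}
  node 6: {0,4}

8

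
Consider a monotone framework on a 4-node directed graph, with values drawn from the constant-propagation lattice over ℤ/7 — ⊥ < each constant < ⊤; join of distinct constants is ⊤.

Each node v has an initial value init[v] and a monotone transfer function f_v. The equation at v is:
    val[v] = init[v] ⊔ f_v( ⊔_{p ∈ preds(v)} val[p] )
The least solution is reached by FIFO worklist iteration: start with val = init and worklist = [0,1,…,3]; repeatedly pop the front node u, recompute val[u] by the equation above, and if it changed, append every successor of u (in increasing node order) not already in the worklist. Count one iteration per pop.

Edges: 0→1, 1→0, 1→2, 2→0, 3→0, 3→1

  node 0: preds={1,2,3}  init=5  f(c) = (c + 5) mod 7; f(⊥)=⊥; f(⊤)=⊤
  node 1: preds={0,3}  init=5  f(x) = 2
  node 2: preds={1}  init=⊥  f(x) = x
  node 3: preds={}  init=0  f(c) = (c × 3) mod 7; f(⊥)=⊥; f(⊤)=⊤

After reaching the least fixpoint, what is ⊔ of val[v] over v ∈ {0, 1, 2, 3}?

Worklist (5 pops):
  #1 pop 0: in=⊤ → ⊤ (was 5); enqueue []
  #2 pop 1: in=⊤ → ⊤ (was 5); enqueue [0]
  #3 pop 2: in=⊤ → ⊤ (was ⊥); enqueue []
  #4 pop 3: in=⊥ → 0 (no change)
  #5 pop 0: in=⊤ → ⊤ (no change)

Fixpoint:
  val[0] = ⊤
  val[1] = ⊤
  val[2] = ⊤
  val[3] = 0

⊤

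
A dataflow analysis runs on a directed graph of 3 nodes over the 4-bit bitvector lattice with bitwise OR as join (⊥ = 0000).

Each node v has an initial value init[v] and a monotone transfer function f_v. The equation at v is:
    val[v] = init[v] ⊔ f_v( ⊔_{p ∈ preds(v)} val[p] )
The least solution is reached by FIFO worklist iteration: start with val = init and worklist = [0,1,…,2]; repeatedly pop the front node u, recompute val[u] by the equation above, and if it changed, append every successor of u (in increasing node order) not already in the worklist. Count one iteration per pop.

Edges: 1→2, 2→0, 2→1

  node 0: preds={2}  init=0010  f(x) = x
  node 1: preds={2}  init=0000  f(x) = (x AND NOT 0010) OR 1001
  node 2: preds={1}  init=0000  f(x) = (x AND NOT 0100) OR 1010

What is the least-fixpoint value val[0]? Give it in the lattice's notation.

1011

Iteration log — 5 steps:
  step 1. node 0  ⊔preds=0000  new=0010  stable
  step 2. node 1  ⊔preds=0000  new=1001  old=0000  +wl: 
  step 3. node 2  ⊔preds=1001  new=1011  old=0000  +wl: 0,1
  step 4. node 0  ⊔preds=1011  new=1011  old=0010  +wl: 
  step 5. node 1  ⊔preds=1011  new=1001  stable

Least fixpoint reached:
  node 0: 1011
  node 1: 1001
  node 2: 1011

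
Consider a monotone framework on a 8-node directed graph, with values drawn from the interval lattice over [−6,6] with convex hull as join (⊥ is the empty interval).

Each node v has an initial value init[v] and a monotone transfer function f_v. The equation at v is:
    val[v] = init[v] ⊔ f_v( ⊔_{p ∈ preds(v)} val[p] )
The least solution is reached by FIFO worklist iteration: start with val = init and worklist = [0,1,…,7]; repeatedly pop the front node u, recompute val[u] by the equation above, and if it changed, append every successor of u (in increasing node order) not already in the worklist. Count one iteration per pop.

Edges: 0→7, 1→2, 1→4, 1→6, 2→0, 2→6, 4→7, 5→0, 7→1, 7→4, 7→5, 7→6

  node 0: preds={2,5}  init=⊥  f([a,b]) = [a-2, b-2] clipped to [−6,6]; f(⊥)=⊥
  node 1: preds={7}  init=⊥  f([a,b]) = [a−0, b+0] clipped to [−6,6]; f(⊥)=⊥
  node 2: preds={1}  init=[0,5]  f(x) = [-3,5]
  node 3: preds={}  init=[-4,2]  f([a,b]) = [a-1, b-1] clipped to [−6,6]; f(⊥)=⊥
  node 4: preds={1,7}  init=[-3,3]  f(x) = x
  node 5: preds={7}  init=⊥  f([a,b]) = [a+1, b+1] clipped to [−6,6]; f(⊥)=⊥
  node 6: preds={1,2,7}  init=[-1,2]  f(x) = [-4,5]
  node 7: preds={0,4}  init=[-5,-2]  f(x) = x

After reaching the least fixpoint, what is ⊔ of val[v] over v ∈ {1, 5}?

Trace (23 dequeues):
  [1] u=0 | in [0,5] | out [-2,3] | prev ⊥ | push {}
  [2] u=1 | in [-5,-2] | out [-5,-2] | prev ⊥ | push {}
  [3] u=2 | in [-5,-2] | out [-3,5] | prev [0,5] | push {0}
  [4] u=3 | in ⊥ | out [-4,2] | ==
  [5] u=4 | in [-5,-2] | out [-5,3] | prev [-3,3] | push {}
  [6] u=5 | in [-5,-2] | out [-4,-1] | prev ⊥ | push {}
  [7] u=6 | in [-5,5] | out [-4,5] | prev [-1,2] | push {}
  [8] u=7 | in [-5,3] | out [-5,3] | prev [-5,-2] | push {1,4,5,6}
  [9] u=0 | in [-4,5] | out [-6,3] | prev [-2,3] | push {7}
  [10] u=1 | in [-5,3] | out [-5,3] | prev [-5,-2] | push {2}
  [11] u=4 | in [-5,3] | out [-5,3] | ==
  [12] u=5 | in [-5,3] | out [-4,4] | prev [-4,-1] | push {0}
  [13] u=6 | in [-5,5] | out [-4,5] | ==
  [14] u=7 | in [-6,3] | out [-6,3] | prev [-5,3] | push {1,4,5,6}
  [15] u=2 | in [-5,3] | out [-3,5] | ==
  [16] u=0 | in [-4,5] | out [-6,3] | ==
  [17] u=1 | in [-6,3] | out [-6,3] | prev [-5,3] | push {2}
  [18] u=4 | in [-6,3] | out [-6,3] | prev [-5,3] | push {7}
  [19] u=5 | in [-6,3] | out [-5,4] | prev [-4,4] | push {0}
  [20] u=6 | in [-6,5] | out [-4,5] | ==
  [21] u=2 | in [-6,3] | out [-3,5] | ==
  [22] u=7 | in [-6,3] | out [-6,3] | ==
  [23] u=0 | in [-5,5] | out [-6,3] | ==

Converged values:
  [0] [-6,3]
  [1] [-6,3]
  [2] [-3,5]
  [3] [-4,2]
  [4] [-6,3]
  [5] [-5,4]
  [6] [-4,5]
  [7] [-6,3]

[-6,4]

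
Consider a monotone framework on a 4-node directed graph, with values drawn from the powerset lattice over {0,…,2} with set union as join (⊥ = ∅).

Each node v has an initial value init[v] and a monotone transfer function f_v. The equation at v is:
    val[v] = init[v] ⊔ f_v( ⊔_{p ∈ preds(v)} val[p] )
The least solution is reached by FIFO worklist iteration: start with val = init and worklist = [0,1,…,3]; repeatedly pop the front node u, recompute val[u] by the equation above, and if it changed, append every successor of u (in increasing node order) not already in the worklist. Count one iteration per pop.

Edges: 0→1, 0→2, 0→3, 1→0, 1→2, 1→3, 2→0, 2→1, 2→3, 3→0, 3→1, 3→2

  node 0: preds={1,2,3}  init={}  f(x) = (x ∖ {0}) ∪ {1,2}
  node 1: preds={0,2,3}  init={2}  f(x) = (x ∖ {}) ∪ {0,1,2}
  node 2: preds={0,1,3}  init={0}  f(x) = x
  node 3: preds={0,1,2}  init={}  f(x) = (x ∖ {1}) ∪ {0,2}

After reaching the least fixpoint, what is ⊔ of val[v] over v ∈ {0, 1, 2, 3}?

{0,1,2}

Worklist (7 pops):
  #1 pop 0: in={0,2} → {1,2} (was {}); enqueue []
  #2 pop 1: in={0,1,2} → {0,1,2} (was {2}); enqueue [0]
  #3 pop 2: in={0,1,2} → {0,1,2} (was {0}); enqueue [1]
  #4 pop 3: in={0,1,2} → {0,2} (was {}); enqueue [2]
  #5 pop 0: in={0,1,2} → {1,2} (no change)
  #6 pop 1: in={0,1,2} → {0,1,2} (no change)
  #7 pop 2: in={0,1,2} → {0,1,2} (no change)

Fixpoint:
  val[0] = {1,2}
  val[1] = {0,1,2}
  val[2] = {0,1,2}
  val[3] = {0,2}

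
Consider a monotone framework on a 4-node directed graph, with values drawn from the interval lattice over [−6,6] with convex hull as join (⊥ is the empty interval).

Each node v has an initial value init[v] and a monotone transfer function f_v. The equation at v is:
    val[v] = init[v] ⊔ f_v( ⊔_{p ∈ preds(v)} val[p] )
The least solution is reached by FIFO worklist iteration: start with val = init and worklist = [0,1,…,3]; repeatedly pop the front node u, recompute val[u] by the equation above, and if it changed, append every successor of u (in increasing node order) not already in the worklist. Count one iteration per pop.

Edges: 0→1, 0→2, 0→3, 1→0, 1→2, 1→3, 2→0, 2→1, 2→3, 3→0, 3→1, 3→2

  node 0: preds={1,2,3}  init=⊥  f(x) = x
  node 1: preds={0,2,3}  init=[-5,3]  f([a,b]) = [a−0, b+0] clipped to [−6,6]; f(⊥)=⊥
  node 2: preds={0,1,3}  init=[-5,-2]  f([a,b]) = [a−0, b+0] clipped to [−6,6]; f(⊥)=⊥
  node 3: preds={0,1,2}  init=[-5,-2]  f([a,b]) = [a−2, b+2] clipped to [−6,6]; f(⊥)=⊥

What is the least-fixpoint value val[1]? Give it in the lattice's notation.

Iteration log — 14 steps:
  step 1. node 0  ⊔preds=[-5,3]  new=[-5,3]  old=⊥  +wl: 
  step 2. node 1  ⊔preds=[-5,3]  new=[-5,3]  stable
  step 3. node 2  ⊔preds=[-5,3]  new=[-5,3]  old=[-5,-2]  +wl: 0,1
  step 4. node 3  ⊔preds=[-5,3]  new=[-6,5]  old=[-5,-2]  +wl: 2
  step 5. node 0  ⊔preds=[-6,5]  new=[-6,5]  old=[-5,3]  +wl: 3
  step 6. node 1  ⊔preds=[-6,5]  new=[-6,5]  old=[-5,3]  +wl: 0
  step 7. node 2  ⊔preds=[-6,5]  new=[-6,5]  old=[-5,3]  +wl: 1
  step 8. node 3  ⊔preds=[-6,5]  new=[-6,6]  old=[-6,5]  +wl: 2
  step 9. node 0  ⊔preds=[-6,6]  new=[-6,6]  old=[-6,5]  +wl: 3
  step 10. node 1  ⊔preds=[-6,6]  new=[-6,6]  old=[-6,5]  +wl: 0
  step 11. node 2  ⊔preds=[-6,6]  new=[-6,6]  old=[-6,5]  +wl: 1
  step 12. node 3  ⊔preds=[-6,6]  new=[-6,6]  stable
  step 13. node 0  ⊔preds=[-6,6]  new=[-6,6]  stable
  step 14. node 1  ⊔preds=[-6,6]  new=[-6,6]  stable

Least fixpoint reached:
  node 0: [-6,6]
  node 1: [-6,6]
  node 2: [-6,6]
  node 3: [-6,6]

[-6,6]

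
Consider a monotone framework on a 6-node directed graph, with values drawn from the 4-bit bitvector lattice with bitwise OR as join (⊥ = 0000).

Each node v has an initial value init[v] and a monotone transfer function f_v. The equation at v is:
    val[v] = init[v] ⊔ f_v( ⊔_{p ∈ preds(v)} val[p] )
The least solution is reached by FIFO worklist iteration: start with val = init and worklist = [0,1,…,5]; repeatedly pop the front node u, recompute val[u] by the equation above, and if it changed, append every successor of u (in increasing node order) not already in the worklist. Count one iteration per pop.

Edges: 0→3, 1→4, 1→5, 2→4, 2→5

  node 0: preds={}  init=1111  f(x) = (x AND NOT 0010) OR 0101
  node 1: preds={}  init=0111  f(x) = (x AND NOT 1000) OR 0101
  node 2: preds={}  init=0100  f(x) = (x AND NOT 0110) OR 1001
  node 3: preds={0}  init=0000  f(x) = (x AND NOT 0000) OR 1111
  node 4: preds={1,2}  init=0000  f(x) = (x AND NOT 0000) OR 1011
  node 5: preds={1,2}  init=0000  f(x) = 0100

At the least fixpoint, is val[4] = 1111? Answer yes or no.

yes

Iteration log — 6 steps:
  step 1. node 0  ⊔preds=0000  new=1111  stable
  step 2. node 1  ⊔preds=0000  new=0111  stable
  step 3. node 2  ⊔preds=0000  new=1101  old=0100  +wl: 
  step 4. node 3  ⊔preds=1111  new=1111  old=0000  +wl: 
  step 5. node 4  ⊔preds=1111  new=1111  old=0000  +wl: 
  step 6. node 5  ⊔preds=1111  new=0100  old=0000  +wl: 

Least fixpoint reached:
  node 0: 1111
  node 1: 0111
  node 2: 1101
  node 3: 1111
  node 4: 1111
  node 5: 0100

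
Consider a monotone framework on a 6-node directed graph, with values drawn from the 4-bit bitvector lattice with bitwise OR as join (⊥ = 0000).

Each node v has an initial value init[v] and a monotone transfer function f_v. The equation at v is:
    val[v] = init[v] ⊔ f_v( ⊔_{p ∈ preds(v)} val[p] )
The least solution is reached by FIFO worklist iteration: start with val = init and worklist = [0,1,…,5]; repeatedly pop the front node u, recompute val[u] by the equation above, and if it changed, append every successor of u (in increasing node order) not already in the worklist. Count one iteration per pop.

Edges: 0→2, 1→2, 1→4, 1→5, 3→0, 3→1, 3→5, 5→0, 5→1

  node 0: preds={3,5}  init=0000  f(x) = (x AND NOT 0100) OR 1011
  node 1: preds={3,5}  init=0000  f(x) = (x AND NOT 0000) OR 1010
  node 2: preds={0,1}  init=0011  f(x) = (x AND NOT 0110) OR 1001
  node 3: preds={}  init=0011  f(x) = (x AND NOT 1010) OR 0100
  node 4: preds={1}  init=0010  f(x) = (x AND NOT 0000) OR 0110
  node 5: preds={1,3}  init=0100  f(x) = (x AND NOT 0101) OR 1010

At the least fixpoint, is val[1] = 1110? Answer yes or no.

no

Trace (8 dequeues):
  [1] u=0 | in 0111 | out 1011 | prev 0000 | push {}
  [2] u=1 | in 0111 | out 1111 | prev 0000 | push {}
  [3] u=2 | in 1111 | out 1011 | prev 0011 | push {}
  [4] u=3 | in 0000 | out 0111 | prev 0011 | push {0,1}
  [5] u=4 | in 1111 | out 1111 | prev 0010 | push {}
  [6] u=5 | in 1111 | out 1110 | prev 0100 | push {}
  [7] u=0 | in 1111 | out 1011 | ==
  [8] u=1 | in 1111 | out 1111 | ==

Converged values:
  [0] 1011
  [1] 1111
  [2] 1011
  [3] 0111
  [4] 1111
  [5] 1110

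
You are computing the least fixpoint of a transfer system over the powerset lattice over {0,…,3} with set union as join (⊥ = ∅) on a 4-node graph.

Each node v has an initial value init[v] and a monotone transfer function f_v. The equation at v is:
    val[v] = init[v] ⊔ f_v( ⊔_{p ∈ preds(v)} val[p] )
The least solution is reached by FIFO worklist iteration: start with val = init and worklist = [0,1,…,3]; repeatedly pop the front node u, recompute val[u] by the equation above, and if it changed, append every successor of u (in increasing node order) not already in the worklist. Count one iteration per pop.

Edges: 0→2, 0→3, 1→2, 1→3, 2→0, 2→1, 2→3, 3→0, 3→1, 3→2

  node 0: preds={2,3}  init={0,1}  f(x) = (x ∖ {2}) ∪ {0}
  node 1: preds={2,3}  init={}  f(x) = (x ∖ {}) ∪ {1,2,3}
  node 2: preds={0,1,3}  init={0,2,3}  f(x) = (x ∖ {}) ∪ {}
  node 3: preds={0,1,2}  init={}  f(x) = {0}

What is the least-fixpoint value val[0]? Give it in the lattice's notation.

Worklist (7 pops):
  #1 pop 0: in={0,2,3} → {0,1,3} (was {0,1}); enqueue []
  #2 pop 1: in={0,2,3} → {0,1,2,3} (was {}); enqueue []
  #3 pop 2: in={0,1,2,3} → {0,1,2,3} (was {0,2,3}); enqueue [0,1]
  #4 pop 3: in={0,1,2,3} → {0} (was {}); enqueue [2]
  #5 pop 0: in={0,1,2,3} → {0,1,3} (no change)
  #6 pop 1: in={0,1,2,3} → {0,1,2,3} (no change)
  #7 pop 2: in={0,1,2,3} → {0,1,2,3} (no change)

Fixpoint:
  val[0] = {0,1,3}
  val[1] = {0,1,2,3}
  val[2] = {0,1,2,3}
  val[3] = {0}

{0,1,3}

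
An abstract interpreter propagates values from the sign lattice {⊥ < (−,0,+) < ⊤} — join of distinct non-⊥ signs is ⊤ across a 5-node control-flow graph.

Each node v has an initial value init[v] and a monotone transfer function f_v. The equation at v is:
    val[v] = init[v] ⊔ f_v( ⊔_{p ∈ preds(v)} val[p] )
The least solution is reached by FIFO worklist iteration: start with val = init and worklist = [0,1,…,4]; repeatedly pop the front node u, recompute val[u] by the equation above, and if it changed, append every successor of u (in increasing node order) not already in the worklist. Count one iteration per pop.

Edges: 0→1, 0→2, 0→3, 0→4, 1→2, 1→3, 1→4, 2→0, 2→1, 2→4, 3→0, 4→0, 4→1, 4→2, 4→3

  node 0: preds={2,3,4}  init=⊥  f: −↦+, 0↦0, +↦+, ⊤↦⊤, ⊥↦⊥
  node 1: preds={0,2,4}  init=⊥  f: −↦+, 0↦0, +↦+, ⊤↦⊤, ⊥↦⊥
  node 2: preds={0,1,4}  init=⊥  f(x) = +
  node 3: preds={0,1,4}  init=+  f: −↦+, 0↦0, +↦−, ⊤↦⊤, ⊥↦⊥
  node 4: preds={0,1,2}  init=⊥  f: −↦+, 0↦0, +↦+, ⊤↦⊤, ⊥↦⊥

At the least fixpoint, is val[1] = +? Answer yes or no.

no

Iteration log — 14 steps:
  step 1. node 0  ⊔preds=+  new=+  old=⊥  +wl: 
  step 2. node 1  ⊔preds=+  new=+  old=⊥  +wl: 
  step 3. node 2  ⊔preds=+  new=+  old=⊥  +wl: 0,1
  step 4. node 3  ⊔preds=+  new=⊤  old=+  +wl: 
  step 5. node 4  ⊔preds=+  new=+  old=⊥  +wl: 2,3
  step 6. node 0  ⊔preds=⊤  new=⊤  old=+  +wl: 4
  step 7. node 1  ⊔preds=⊤  new=⊤  old=+  +wl: 
  step 8. node 2  ⊔preds=⊤  new=+  stable
  step 9. node 3  ⊔preds=⊤  new=⊤  stable
  step 10. node 4  ⊔preds=⊤  new=⊤  old=+  +wl: 0,1,2,3
  step 11. node 0  ⊔preds=⊤  new=⊤  stable
  step 12. node 1  ⊔preds=⊤  new=⊤  stable
  step 13. node 2  ⊔preds=⊤  new=+  stable
  step 14. node 3  ⊔preds=⊤  new=⊤  stable

Least fixpoint reached:
  node 0: ⊤
  node 1: ⊤
  node 2: +
  node 3: ⊤
  node 4: ⊤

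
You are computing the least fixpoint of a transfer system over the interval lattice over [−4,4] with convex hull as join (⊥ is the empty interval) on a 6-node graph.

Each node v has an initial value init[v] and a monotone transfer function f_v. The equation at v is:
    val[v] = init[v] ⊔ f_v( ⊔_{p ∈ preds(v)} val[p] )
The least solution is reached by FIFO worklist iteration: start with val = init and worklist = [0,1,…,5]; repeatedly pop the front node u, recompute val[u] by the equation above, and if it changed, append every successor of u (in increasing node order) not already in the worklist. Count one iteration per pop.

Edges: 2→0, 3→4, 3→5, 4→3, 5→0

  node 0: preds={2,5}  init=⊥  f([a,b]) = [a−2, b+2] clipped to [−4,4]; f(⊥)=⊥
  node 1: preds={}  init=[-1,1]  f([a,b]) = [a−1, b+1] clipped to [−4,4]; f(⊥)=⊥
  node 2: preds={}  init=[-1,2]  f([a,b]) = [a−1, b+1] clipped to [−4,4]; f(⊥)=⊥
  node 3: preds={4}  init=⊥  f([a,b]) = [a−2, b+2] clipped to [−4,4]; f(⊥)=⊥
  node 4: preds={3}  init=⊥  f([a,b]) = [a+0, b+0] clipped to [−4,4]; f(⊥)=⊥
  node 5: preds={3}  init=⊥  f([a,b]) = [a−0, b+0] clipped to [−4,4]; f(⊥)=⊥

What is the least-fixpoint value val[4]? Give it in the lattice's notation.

Iteration log — 6 steps:
  step 1. node 0  ⊔preds=[-1,2]  new=[-3,4]  old=⊥  +wl: 
  step 2. node 1  ⊔preds=⊥  new=[-1,1]  stable
  step 3. node 2  ⊔preds=⊥  new=[-1,2]  stable
  step 4. node 3  ⊔preds=⊥  new=⊥  stable
  step 5. node 4  ⊔preds=⊥  new=⊥  stable
  step 6. node 5  ⊔preds=⊥  new=⊥  stable

Least fixpoint reached:
  node 0: [-3,4]
  node 1: [-1,1]
  node 2: [-1,2]
  node 3: ⊥
  node 4: ⊥
  node 5: ⊥

⊥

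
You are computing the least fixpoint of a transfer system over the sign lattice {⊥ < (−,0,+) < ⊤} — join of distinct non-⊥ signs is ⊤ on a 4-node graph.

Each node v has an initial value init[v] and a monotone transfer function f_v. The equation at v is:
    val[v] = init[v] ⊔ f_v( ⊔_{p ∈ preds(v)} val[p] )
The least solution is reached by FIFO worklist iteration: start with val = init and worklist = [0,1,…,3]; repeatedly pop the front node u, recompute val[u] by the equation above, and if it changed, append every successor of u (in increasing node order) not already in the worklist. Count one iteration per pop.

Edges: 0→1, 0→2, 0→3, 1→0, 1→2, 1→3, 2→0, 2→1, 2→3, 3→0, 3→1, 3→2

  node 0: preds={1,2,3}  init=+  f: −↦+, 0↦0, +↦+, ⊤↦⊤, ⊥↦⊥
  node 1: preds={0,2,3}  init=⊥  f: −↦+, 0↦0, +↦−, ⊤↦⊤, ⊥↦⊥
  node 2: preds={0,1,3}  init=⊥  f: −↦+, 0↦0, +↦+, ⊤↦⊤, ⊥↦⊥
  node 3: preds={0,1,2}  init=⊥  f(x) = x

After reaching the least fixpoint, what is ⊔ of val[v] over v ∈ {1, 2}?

Iteration log — 9 steps:
  step 1. node 0  ⊔preds=⊥  new=+  stable
  step 2. node 1  ⊔preds=+  new=−  old=⊥  +wl: 0
  step 3. node 2  ⊔preds=⊤  new=⊤  old=⊥  +wl: 1
  step 4. node 3  ⊔preds=⊤  new=⊤  old=⊥  +wl: 2
  step 5. node 0  ⊔preds=⊤  new=⊤  old=+  +wl: 3
  step 6. node 1  ⊔preds=⊤  new=⊤  old=−  +wl: 0
  step 7. node 2  ⊔preds=⊤  new=⊤  stable
  step 8. node 3  ⊔preds=⊤  new=⊤  stable
  step 9. node 0  ⊔preds=⊤  new=⊤  stable

Least fixpoint reached:
  node 0: ⊤
  node 1: ⊤
  node 2: ⊤
  node 3: ⊤

⊤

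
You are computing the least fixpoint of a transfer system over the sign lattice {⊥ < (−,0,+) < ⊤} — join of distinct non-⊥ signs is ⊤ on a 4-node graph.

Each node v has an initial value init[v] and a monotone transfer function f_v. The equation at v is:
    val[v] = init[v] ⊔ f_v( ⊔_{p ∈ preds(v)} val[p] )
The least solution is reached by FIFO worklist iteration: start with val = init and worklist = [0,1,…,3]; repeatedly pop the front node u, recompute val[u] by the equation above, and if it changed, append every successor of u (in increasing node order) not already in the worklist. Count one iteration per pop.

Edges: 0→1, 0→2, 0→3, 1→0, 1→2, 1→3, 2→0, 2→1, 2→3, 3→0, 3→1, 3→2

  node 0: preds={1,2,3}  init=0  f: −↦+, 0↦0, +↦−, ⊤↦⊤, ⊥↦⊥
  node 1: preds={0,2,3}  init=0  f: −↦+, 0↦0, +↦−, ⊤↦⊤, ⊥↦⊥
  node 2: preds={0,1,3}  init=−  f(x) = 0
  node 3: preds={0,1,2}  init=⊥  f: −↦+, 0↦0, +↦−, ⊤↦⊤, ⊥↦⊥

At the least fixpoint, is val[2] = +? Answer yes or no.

no

Trace (7 dequeues):
  [1] u=0 | in ⊤ | out ⊤ | prev 0 | push {}
  [2] u=1 | in ⊤ | out ⊤ | prev 0 | push {0}
  [3] u=2 | in ⊤ | out ⊤ | prev − | push {1}
  [4] u=3 | in ⊤ | out ⊤ | prev ⊥ | push {2}
  [5] u=0 | in ⊤ | out ⊤ | ==
  [6] u=1 | in ⊤ | out ⊤ | ==
  [7] u=2 | in ⊤ | out ⊤ | ==

Converged values:
  [0] ⊤
  [1] ⊤
  [2] ⊤
  [3] ⊤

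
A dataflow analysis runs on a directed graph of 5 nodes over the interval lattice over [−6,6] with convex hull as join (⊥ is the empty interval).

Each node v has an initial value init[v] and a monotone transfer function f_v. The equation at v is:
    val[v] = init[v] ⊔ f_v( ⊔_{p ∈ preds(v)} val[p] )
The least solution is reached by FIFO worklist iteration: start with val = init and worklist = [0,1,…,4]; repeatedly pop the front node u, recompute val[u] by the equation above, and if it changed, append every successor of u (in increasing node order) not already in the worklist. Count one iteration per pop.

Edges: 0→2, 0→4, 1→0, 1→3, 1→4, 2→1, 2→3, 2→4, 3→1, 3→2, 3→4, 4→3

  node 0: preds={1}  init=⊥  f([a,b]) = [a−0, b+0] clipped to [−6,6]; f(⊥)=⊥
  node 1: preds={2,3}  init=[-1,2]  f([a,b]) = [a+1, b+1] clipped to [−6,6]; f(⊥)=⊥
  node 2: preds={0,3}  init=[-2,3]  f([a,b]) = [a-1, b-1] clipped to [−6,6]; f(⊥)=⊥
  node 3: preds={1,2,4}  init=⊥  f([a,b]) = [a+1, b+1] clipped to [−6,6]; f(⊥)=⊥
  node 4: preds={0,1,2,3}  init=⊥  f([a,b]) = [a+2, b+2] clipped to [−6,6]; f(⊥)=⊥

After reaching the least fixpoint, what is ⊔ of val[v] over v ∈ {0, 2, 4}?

Iteration log — 16 steps:
  step 1. node 0  ⊔preds=[-1,2]  new=[-1,2]  old=⊥  +wl: 
  step 2. node 1  ⊔preds=[-2,3]  new=[-1,4]  old=[-1,2]  +wl: 0
  step 3. node 2  ⊔preds=[-1,2]  new=[-2,3]  stable
  step 4. node 3  ⊔preds=[-2,4]  new=[-1,5]  old=⊥  +wl: 1,2
  step 5. node 4  ⊔preds=[-2,5]  new=[0,6]  old=⊥  +wl: 3
  step 6. node 0  ⊔preds=[-1,4]  new=[-1,4]  old=[-1,2]  +wl: 4
  step 7. node 1  ⊔preds=[-2,5]  new=[-1,6]  old=[-1,4]  +wl: 0
  step 8. node 2  ⊔preds=[-1,5]  new=[-2,4]  old=[-2,3]  +wl: 1
  step 9. node 3  ⊔preds=[-2,6]  new=[-1,6]  old=[-1,5]  +wl: 2
  step 10. node 4  ⊔preds=[-2,6]  new=[0,6]  stable
  step 11. node 0  ⊔preds=[-1,6]  new=[-1,6]  old=[-1,4]  +wl: 4
  step 12. node 1  ⊔preds=[-2,6]  new=[-1,6]  stable
  step 13. node 2  ⊔preds=[-1,6]  new=[-2,5]  old=[-2,4]  +wl: 1,3
  step 14. node 4  ⊔preds=[-2,6]  new=[0,6]  stable
  step 15. node 1  ⊔preds=[-2,6]  new=[-1,6]  stable
  step 16. node 3  ⊔preds=[-2,6]  new=[-1,6]  stable

Least fixpoint reached:
  node 0: [-1,6]
  node 1: [-1,6]
  node 2: [-2,5]
  node 3: [-1,6]
  node 4: [0,6]

[-2,6]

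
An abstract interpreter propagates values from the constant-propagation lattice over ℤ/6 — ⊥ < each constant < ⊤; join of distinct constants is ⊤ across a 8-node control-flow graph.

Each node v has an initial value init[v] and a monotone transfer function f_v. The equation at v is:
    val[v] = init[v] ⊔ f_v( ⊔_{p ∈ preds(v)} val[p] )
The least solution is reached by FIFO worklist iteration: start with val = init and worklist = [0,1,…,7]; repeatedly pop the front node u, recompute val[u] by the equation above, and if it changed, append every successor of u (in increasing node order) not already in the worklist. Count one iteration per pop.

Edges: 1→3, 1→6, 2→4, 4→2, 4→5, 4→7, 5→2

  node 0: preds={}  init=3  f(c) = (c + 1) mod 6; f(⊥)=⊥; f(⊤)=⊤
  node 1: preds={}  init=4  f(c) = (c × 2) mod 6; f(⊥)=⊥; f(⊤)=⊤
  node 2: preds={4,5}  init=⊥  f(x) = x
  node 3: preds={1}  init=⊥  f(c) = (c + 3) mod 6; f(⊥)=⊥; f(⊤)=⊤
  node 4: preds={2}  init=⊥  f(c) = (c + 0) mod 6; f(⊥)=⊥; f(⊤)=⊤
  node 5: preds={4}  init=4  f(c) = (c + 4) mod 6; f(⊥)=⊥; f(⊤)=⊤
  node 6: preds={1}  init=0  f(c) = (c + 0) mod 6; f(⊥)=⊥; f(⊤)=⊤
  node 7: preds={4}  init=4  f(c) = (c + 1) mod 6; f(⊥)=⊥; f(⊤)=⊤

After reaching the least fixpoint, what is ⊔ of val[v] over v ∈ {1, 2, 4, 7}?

⊤

Worklist (13 pops):
  #1 pop 0: in=⊥ → 3 (no change)
  #2 pop 1: in=⊥ → 4 (no change)
  #3 pop 2: in=4 → 4 (was ⊥); enqueue []
  #4 pop 3: in=4 → 1 (was ⊥); enqueue []
  #5 pop 4: in=4 → 4 (was ⊥); enqueue [2]
  #6 pop 5: in=4 → ⊤ (was 4); enqueue []
  #7 pop 6: in=4 → ⊤ (was 0); enqueue []
  #8 pop 7: in=4 → ⊤ (was 4); enqueue []
  #9 pop 2: in=⊤ → ⊤ (was 4); enqueue [4]
  #10 pop 4: in=⊤ → ⊤ (was 4); enqueue [2,5,7]
  #11 pop 2: in=⊤ → ⊤ (no change)
  #12 pop 5: in=⊤ → ⊤ (no change)
  #13 pop 7: in=⊤ → ⊤ (no change)

Fixpoint:
  val[0] = 3
  val[1] = 4
  val[2] = ⊤
  val[3] = 1
  val[4] = ⊤
  val[5] = ⊤
  val[6] = ⊤
  val[7] = ⊤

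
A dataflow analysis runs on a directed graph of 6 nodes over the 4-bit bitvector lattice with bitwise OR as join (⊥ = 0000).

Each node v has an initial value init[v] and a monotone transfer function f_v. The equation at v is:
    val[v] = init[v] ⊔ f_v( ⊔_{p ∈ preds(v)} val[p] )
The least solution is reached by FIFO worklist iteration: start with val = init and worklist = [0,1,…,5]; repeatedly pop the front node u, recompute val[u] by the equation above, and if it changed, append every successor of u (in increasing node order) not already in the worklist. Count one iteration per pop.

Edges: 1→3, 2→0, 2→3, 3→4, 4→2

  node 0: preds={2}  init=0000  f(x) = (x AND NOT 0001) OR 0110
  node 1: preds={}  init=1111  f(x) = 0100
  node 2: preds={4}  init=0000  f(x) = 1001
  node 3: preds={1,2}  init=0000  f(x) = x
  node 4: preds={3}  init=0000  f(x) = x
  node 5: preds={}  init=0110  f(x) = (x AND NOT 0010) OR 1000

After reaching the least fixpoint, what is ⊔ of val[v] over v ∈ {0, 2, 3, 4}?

1111

Worklist (8 pops):
  #1 pop 0: in=0000 → 0110 (was 0000); enqueue []
  #2 pop 1: in=0000 → 1111 (no change)
  #3 pop 2: in=0000 → 1001 (was 0000); enqueue [0]
  #4 pop 3: in=1111 → 1111 (was 0000); enqueue []
  #5 pop 4: in=1111 → 1111 (was 0000); enqueue [2]
  #6 pop 5: in=0000 → 1110 (was 0110); enqueue []
  #7 pop 0: in=1001 → 1110 (was 0110); enqueue []
  #8 pop 2: in=1111 → 1001 (no change)

Fixpoint:
  val[0] = 1110
  val[1] = 1111
  val[2] = 1001
  val[3] = 1111
  val[4] = 1111
  val[5] = 1110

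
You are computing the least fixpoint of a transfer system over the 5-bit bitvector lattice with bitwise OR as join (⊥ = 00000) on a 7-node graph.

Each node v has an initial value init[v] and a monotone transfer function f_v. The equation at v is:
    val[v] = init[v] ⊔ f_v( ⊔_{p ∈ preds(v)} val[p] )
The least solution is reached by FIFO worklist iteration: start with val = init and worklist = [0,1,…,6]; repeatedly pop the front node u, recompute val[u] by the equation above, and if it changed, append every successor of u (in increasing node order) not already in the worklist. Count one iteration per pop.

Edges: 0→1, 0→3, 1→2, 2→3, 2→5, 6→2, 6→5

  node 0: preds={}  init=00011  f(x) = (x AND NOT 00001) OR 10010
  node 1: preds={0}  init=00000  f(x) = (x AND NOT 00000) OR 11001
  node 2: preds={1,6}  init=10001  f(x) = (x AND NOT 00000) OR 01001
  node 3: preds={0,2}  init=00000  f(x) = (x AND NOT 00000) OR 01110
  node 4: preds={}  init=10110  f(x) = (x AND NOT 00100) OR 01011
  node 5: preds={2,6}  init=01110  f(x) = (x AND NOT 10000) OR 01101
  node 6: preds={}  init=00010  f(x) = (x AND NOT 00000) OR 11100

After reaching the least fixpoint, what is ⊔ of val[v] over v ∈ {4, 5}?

11111

Worklist (10 pops):
  #1 pop 0: in=00000 → 10011 (was 00011); enqueue []
  #2 pop 1: in=10011 → 11011 (was 00000); enqueue []
  #3 pop 2: in=11011 → 11011 (was 10001); enqueue []
  #4 pop 3: in=11011 → 11111 (was 00000); enqueue []
  #5 pop 4: in=00000 → 11111 (was 10110); enqueue []
  #6 pop 5: in=11011 → 01111 (was 01110); enqueue []
  #7 pop 6: in=00000 → 11110 (was 00010); enqueue [2,5]
  #8 pop 2: in=11111 → 11111 (was 11011); enqueue [3]
  #9 pop 5: in=11111 → 01111 (no change)
  #10 pop 3: in=11111 → 11111 (no change)

Fixpoint:
  val[0] = 10011
  val[1] = 11011
  val[2] = 11111
  val[3] = 11111
  val[4] = 11111
  val[5] = 01111
  val[6] = 11110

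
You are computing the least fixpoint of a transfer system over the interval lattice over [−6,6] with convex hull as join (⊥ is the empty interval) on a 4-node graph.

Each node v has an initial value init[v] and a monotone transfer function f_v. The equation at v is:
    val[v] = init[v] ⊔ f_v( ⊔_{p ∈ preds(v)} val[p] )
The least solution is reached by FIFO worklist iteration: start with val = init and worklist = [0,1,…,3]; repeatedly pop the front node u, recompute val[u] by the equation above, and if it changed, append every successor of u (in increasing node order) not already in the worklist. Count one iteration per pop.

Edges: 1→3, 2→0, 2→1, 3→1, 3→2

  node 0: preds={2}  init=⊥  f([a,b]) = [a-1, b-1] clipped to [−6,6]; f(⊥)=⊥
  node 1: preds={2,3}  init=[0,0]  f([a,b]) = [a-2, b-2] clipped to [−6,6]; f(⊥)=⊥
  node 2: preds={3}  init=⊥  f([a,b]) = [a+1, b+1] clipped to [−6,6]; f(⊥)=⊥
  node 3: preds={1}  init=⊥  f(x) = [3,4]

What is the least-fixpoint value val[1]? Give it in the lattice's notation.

Iteration log — 10 steps:
  step 1. node 0  ⊔preds=⊥  new=⊥  stable
  step 2. node 1  ⊔preds=⊥  new=[0,0]  stable
  step 3. node 2  ⊔preds=⊥  new=⊥  stable
  step 4. node 3  ⊔preds=[0,0]  new=[3,4]  old=⊥  +wl: 1,2
  step 5. node 1  ⊔preds=[3,4]  new=[0,2]  old=[0,0]  +wl: 3
  step 6. node 2  ⊔preds=[3,4]  new=[4,5]  old=⊥  +wl: 0,1
  step 7. node 3  ⊔preds=[0,2]  new=[3,4]  stable
  step 8. node 0  ⊔preds=[4,5]  new=[3,4]  old=⊥  +wl: 
  step 9. node 1  ⊔preds=[3,5]  new=[0,3]  old=[0,2]  +wl: 3
  step 10. node 3  ⊔preds=[0,3]  new=[3,4]  stable

Least fixpoint reached:
  node 0: [3,4]
  node 1: [0,3]
  node 2: [4,5]
  node 3: [3,4]

[0,3]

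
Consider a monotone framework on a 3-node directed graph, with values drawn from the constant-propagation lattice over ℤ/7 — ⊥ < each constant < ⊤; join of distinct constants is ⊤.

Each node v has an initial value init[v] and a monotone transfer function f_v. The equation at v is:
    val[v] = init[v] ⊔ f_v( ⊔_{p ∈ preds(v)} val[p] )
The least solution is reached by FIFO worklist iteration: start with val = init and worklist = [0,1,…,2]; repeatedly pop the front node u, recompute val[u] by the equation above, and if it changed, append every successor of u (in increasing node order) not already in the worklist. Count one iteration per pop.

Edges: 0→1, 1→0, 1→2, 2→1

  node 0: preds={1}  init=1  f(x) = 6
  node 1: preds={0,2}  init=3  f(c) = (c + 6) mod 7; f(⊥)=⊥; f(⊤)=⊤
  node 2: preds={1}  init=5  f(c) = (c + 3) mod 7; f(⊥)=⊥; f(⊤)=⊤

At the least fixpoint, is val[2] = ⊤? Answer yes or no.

yes

Worklist (5 pops):
  #1 pop 0: in=3 → ⊤ (was 1); enqueue []
  #2 pop 1: in=⊤ → ⊤ (was 3); enqueue [0]
  #3 pop 2: in=⊤ → ⊤ (was 5); enqueue [1]
  #4 pop 0: in=⊤ → ⊤ (no change)
  #5 pop 1: in=⊤ → ⊤ (no change)

Fixpoint:
  val[0] = ⊤
  val[1] = ⊤
  val[2] = ⊤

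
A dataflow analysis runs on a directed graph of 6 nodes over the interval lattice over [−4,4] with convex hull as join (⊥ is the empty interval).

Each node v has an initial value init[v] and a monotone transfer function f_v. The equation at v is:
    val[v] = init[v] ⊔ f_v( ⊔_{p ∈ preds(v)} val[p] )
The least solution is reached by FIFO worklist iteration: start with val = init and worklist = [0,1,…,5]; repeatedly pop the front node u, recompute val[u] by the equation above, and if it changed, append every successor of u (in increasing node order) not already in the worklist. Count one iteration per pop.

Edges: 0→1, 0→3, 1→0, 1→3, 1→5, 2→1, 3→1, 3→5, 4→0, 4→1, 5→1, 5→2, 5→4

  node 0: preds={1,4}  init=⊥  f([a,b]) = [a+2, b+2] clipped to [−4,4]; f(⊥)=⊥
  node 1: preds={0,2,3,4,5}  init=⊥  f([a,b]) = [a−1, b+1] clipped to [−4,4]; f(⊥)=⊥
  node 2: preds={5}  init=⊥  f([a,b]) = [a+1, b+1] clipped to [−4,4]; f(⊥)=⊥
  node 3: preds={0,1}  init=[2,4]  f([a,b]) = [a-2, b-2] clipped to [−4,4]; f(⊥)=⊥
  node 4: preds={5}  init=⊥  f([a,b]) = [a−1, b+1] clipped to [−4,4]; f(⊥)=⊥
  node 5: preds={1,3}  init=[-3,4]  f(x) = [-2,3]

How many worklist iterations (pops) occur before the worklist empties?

9

Iteration log — 9 steps:
  step 1. node 0  ⊔preds=⊥  new=⊥  stable
  step 2. node 1  ⊔preds=[-3,4]  new=[-4,4]  old=⊥  +wl: 0
  step 3. node 2  ⊔preds=[-3,4]  new=[-2,4]  old=⊥  +wl: 1
  step 4. node 3  ⊔preds=[-4,4]  new=[-4,4]  old=[2,4]  +wl: 
  step 5. node 4  ⊔preds=[-3,4]  new=[-4,4]  old=⊥  +wl: 
  step 6. node 5  ⊔preds=[-4,4]  new=[-3,4]  stable
  step 7. node 0  ⊔preds=[-4,4]  new=[-2,4]  old=⊥  +wl: 3
  step 8. node 1  ⊔preds=[-4,4]  new=[-4,4]  stable
  step 9. node 3  ⊔preds=[-4,4]  new=[-4,4]  stable

Least fixpoint reached:
  node 0: [-2,4]
  node 1: [-4,4]
  node 2: [-2,4]
  node 3: [-4,4]
  node 4: [-4,4]
  node 5: [-3,4]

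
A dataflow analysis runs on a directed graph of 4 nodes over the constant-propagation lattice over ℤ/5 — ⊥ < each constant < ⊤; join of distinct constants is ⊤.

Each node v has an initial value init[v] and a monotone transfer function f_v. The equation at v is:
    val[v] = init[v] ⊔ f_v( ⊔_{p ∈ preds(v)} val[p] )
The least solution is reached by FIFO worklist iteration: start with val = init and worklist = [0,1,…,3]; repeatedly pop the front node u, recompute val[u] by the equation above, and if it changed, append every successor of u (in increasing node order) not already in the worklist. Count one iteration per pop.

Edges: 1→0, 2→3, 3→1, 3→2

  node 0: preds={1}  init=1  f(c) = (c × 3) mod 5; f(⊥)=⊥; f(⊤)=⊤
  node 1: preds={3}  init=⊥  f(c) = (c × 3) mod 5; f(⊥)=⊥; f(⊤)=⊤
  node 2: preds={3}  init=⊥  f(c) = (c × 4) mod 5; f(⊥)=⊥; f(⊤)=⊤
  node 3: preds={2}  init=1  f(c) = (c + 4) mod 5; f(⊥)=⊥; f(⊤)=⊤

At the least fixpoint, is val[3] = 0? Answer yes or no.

no

Trace (9 dequeues):
  [1] u=0 | in ⊥ | out 1 | ==
  [2] u=1 | in 1 | out 3 | prev ⊥ | push {0}
  [3] u=2 | in 1 | out 4 | prev ⊥ | push {}
  [4] u=3 | in 4 | out ⊤ | prev 1 | push {1,2}
  [5] u=0 | in 3 | out ⊤ | prev 1 | push {}
  [6] u=1 | in ⊤ | out ⊤ | prev 3 | push {0}
  [7] u=2 | in ⊤ | out ⊤ | prev 4 | push {3}
  [8] u=0 | in ⊤ | out ⊤ | ==
  [9] u=3 | in ⊤ | out ⊤ | ==

Converged values:
  [0] ⊤
  [1] ⊤
  [2] ⊤
  [3] ⊤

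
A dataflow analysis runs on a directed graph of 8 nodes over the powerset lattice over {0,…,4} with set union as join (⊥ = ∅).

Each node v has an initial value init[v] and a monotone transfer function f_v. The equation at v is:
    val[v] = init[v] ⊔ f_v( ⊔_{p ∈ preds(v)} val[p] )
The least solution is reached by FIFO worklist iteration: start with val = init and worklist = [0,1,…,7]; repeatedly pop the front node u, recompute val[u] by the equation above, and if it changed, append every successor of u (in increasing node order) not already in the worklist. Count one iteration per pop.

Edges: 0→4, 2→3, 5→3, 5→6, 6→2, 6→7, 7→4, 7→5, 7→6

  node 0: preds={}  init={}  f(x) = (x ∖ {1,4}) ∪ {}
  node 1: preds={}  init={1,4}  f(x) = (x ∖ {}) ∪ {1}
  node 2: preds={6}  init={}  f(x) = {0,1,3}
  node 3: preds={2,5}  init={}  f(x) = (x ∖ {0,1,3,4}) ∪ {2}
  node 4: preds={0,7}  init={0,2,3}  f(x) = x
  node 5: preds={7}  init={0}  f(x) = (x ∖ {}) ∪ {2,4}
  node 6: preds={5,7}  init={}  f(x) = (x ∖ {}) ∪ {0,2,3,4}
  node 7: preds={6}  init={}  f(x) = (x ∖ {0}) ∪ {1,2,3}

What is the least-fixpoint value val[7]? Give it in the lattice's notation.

{1,2,3,4}

Worklist (16 pops):
  #1 pop 0: in={} → {} (no change)
  #2 pop 1: in={} → {1,4} (no change)
  #3 pop 2: in={} → {0,1,3} (was {}); enqueue []
  #4 pop 3: in={0,1,3} → {2} (was {}); enqueue []
  #5 pop 4: in={} → {0,2,3} (no change)
  #6 pop 5: in={} → {0,2,4} (was {0}); enqueue [3]
  #7 pop 6: in={0,2,4} → {0,2,3,4} (was {}); enqueue [2]
  #8 pop 7: in={0,2,3,4} → {1,2,3,4} (was {}); enqueue [4,5,6]
  #9 pop 3: in={0,1,2,3,4} → {2} (no change)
  #10 pop 2: in={0,2,3,4} → {0,1,3} (no change)
  #11 pop 4: in={1,2,3,4} → {0,1,2,3,4} (was {0,2,3}); enqueue []
  #12 pop 5: in={1,2,3,4} → {0,1,2,3,4} (was {0,2,4}); enqueue [3]
  #13 pop 6: in={0,1,2,3,4} → {0,1,2,3,4} (was {0,2,3,4}); enqueue [2,7]
  #14 pop 3: in={0,1,2,3,4} → {2} (no change)
  #15 pop 2: in={0,1,2,3,4} → {0,1,3} (no change)
  #16 pop 7: in={0,1,2,3,4} → {1,2,3,4} (no change)

Fixpoint:
  val[0] = {}
  val[1] = {1,4}
  val[2] = {0,1,3}
  val[3] = {2}
  val[4] = {0,1,2,3,4}
  val[5] = {0,1,2,3,4}
  val[6] = {0,1,2,3,4}
  val[7] = {1,2,3,4}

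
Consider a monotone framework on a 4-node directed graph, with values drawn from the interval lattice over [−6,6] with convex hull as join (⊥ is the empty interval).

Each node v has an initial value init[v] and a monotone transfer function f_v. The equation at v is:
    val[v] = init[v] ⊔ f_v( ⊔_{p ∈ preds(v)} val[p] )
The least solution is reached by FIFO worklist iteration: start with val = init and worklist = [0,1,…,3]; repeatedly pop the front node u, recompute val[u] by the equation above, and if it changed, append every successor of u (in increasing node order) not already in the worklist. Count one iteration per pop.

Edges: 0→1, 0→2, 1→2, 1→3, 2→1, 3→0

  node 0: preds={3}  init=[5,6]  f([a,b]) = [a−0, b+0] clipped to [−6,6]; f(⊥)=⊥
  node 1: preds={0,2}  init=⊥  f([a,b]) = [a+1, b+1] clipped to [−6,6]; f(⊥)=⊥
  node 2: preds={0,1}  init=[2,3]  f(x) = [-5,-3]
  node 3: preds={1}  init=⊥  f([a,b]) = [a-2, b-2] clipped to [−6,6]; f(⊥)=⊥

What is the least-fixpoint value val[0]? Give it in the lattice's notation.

Trace (13 dequeues):
  [1] u=0 | in ⊥ | out [5,6] | ==
  [2] u=1 | in [2,6] | out [3,6] | prev ⊥ | push {}
  [3] u=2 | in [3,6] | out [-5,3] | prev [2,3] | push {1}
  [4] u=3 | in [3,6] | out [1,4] | prev ⊥ | push {0}
  [5] u=1 | in [-5,6] | out [-4,6] | prev [3,6] | push {2,3}
  [6] u=0 | in [1,4] | out [1,6] | prev [5,6] | push {1}
  [7] u=2 | in [-4,6] | out [-5,3] | ==
  [8] u=3 | in [-4,6] | out [-6,4] | prev [1,4] | push {0}
  [9] u=1 | in [-5,6] | out [-4,6] | ==
  [10] u=0 | in [-6,4] | out [-6,6] | prev [1,6] | push {1,2}
  [11] u=1 | in [-6,6] | out [-5,6] | prev [-4,6] | push {3}
  [12] u=2 | in [-6,6] | out [-5,3] | ==
  [13] u=3 | in [-5,6] | out [-6,4] | ==

Converged values:
  [0] [-6,6]
  [1] [-5,6]
  [2] [-5,3]
  [3] [-6,4]

[-6,6]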